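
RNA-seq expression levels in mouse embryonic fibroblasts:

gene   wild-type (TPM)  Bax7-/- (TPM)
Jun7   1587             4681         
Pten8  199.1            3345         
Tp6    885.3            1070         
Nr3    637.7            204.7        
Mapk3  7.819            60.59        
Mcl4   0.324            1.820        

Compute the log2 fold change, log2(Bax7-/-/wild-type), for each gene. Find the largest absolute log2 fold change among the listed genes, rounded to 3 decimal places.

log2(4681/1587) = 1.561  (Jun7)
log2(3345/199.1) = 4.070  (Pten8)
log2(1070/885.3) = 0.273  (Tp6)
log2(204.7/637.7) = -1.639  (Nr3)
log2(60.59/7.819) = 2.954  (Mapk3)
log2(1.820/0.324) = 2.490  (Mcl4)
The largest magnitude belongs to Pten8.

4.070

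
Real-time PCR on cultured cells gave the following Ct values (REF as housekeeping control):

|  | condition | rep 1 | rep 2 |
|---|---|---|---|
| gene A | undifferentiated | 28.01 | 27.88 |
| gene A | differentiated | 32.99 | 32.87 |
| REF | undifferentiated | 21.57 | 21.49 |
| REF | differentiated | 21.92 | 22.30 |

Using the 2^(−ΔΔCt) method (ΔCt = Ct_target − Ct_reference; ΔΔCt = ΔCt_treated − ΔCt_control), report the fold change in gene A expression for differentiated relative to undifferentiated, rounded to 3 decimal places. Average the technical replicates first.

0.047

Mean Ct: gene A undifferentiated 27.945; gene A differentiated 32.930; REF undifferentiated 21.530; REF differentiated 22.110
ΔCt(undifferentiated) = 27.945 − 21.530 = 6.415
ΔCt(differentiated) = 32.930 − 22.110 = 10.820
ΔΔCt = 10.820 − 6.415 = 4.405
Fold change = 2^(−4.405) = 0.0472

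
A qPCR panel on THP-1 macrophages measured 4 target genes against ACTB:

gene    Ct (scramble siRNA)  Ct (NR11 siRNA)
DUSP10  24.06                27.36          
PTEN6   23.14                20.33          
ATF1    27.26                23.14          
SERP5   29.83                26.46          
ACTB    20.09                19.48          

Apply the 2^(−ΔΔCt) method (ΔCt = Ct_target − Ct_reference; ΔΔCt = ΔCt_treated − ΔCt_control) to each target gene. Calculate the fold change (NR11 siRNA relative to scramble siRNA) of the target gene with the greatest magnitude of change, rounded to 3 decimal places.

DUSP10: ΔΔCt = (27.36−19.48) − (24.06−20.09) = 7.88 − 3.97 = 3.91; fold change = 2^-3.91 = 0.067
PTEN6: ΔΔCt = (20.33−19.48) − (23.14−20.09) = 0.85 − 3.05 = -2.20; fold change = 2^2.20 = 4.595
ATF1: ΔΔCt = (23.14−19.48) − (27.26−20.09) = 3.66 − 7.17 = -3.51; fold change = 2^3.51 = 11.392
SERP5: ΔΔCt = (26.46−19.48) − (29.83−20.09) = 6.98 − 9.74 = -2.76; fold change = 2^2.76 = 6.774
DUSP10 has the largest |ΔΔCt| = 3.91.

0.067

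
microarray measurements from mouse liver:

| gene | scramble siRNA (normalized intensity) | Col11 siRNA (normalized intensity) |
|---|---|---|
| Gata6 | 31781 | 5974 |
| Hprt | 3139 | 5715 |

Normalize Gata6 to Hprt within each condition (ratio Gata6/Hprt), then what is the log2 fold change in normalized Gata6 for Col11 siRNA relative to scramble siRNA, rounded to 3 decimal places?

Gata6/Hprt (scramble siRNA) = 31781 / 3139 = 10.125
Gata6/Hprt (Col11 siRNA) = 5974 / 5715 = 1.0453
Fold change = 1.0453 / 10.125 = 0.1032
log2(0.1032) = -3.2758

-3.276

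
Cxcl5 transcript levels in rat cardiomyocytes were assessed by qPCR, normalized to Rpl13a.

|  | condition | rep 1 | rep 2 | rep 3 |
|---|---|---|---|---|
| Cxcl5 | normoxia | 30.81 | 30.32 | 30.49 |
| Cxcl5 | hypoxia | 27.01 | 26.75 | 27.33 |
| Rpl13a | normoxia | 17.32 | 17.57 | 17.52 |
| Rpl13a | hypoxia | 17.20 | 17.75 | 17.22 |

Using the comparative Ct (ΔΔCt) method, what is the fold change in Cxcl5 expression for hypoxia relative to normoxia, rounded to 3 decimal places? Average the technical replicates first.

Mean Ct: Cxcl5 normoxia 30.540; Cxcl5 hypoxia 27.030; Rpl13a normoxia 17.470; Rpl13a hypoxia 17.390
ΔCt(normoxia) = 30.540 − 17.470 = 13.070
ΔCt(hypoxia) = 27.030 − 17.390 = 9.640
ΔΔCt = 9.640 − 13.070 = -3.430
Fold change = 2^(−(-3.430)) = 2^3.430 = 10.7779

10.778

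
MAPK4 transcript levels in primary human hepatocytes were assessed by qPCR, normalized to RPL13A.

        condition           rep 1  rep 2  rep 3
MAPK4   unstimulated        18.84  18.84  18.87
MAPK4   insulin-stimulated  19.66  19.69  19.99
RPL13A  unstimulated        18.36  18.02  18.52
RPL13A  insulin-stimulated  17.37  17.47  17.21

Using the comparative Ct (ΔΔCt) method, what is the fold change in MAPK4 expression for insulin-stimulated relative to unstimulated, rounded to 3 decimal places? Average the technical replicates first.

Mean Ct: MAPK4 unstimulated 18.850; MAPK4 insulin-stimulated 19.780; RPL13A unstimulated 18.300; RPL13A insulin-stimulated 17.350
ΔCt(unstimulated) = 18.850 − 18.300 = 0.550
ΔCt(insulin-stimulated) = 19.780 − 17.350 = 2.430
ΔΔCt = 2.430 − 0.550 = 1.880
Fold change = 2^(−1.880) = 0.2717

0.272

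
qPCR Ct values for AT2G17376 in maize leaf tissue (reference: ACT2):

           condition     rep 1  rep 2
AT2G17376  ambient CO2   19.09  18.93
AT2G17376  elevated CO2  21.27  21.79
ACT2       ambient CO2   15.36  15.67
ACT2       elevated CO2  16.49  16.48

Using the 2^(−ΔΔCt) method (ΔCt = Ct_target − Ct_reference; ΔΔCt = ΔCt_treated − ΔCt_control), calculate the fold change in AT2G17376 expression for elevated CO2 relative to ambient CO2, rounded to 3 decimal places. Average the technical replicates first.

0.342

Mean Ct: AT2G17376 ambient CO2 19.010; AT2G17376 elevated CO2 21.530; ACT2 ambient CO2 15.515; ACT2 elevated CO2 16.485
ΔCt(ambient CO2) = 19.010 − 15.515 = 3.495
ΔCt(elevated CO2) = 21.530 − 16.485 = 5.045
ΔΔCt = 5.045 − 3.495 = 1.550
Fold change = 2^(−1.550) = 0.3415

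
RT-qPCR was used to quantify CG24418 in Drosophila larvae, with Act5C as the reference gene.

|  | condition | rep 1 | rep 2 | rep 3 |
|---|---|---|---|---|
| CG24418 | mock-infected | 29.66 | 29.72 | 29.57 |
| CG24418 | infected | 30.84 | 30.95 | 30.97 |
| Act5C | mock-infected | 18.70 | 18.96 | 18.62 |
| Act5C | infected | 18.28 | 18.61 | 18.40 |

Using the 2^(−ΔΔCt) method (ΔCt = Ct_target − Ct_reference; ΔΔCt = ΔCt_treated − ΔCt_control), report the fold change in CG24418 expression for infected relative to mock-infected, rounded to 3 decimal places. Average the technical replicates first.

Mean Ct: CG24418 mock-infected 29.650; CG24418 infected 30.920; Act5C mock-infected 18.760; Act5C infected 18.430
ΔCt(mock-infected) = 29.650 − 18.760 = 10.890
ΔCt(infected) = 30.920 − 18.430 = 12.490
ΔΔCt = 12.490 − 10.890 = 1.600
Fold change = 2^(−1.600) = 0.3299

0.330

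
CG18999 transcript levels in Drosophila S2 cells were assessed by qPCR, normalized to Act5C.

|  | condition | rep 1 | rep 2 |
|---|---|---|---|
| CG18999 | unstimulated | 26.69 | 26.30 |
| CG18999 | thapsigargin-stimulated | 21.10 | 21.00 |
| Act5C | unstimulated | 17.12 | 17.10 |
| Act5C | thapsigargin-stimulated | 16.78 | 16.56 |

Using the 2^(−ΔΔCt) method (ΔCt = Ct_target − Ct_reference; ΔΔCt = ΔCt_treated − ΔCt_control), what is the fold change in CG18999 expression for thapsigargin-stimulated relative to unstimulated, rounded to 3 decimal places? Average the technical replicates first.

Mean Ct: CG18999 unstimulated 26.495; CG18999 thapsigargin-stimulated 21.050; Act5C unstimulated 17.110; Act5C thapsigargin-stimulated 16.670
ΔCt(unstimulated) = 26.495 − 17.110 = 9.385
ΔCt(thapsigargin-stimulated) = 21.050 − 16.670 = 4.380
ΔΔCt = 4.380 − 9.385 = -5.005
Fold change = 2^(−(-5.005)) = 2^5.005 = 32.1111

32.111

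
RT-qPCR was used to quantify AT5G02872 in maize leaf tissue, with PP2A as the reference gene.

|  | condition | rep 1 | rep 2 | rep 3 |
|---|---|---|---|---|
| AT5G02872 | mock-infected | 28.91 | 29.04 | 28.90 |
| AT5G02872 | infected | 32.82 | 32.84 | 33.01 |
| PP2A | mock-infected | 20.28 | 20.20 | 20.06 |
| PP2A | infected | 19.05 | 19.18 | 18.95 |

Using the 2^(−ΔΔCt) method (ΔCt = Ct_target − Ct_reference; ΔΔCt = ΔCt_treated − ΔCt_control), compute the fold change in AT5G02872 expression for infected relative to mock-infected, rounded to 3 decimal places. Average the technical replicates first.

Mean Ct: AT5G02872 mock-infected 28.950; AT5G02872 infected 32.890; PP2A mock-infected 20.180; PP2A infected 19.060
ΔCt(mock-infected) = 28.950 − 20.180 = 8.770
ΔCt(infected) = 32.890 − 19.060 = 13.830
ΔΔCt = 13.830 − 8.770 = 5.060
Fold change = 2^(−5.060) = 0.0300

0.030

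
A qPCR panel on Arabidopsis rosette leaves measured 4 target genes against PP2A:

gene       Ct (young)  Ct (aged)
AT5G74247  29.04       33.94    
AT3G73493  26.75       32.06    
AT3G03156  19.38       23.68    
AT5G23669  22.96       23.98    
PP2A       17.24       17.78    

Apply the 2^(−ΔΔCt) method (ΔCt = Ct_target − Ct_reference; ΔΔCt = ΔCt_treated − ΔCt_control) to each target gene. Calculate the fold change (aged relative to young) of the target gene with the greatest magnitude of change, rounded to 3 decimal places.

AT5G74247: ΔΔCt = (33.94−17.78) − (29.04−17.24) = 16.16 − 11.80 = 4.36; fold change = 2^-4.36 = 0.049
AT3G73493: ΔΔCt = (32.06−17.78) − (26.75−17.24) = 14.28 − 9.51 = 4.77; fold change = 2^-4.77 = 0.037
AT3G03156: ΔΔCt = (23.68−17.78) − (19.38−17.24) = 5.90 − 2.14 = 3.76; fold change = 2^-3.76 = 0.074
AT5G23669: ΔΔCt = (23.98−17.78) − (22.96−17.24) = 6.20 − 5.72 = 0.48; fold change = 2^-0.48 = 0.717
AT3G73493 has the largest |ΔΔCt| = 4.77.

0.037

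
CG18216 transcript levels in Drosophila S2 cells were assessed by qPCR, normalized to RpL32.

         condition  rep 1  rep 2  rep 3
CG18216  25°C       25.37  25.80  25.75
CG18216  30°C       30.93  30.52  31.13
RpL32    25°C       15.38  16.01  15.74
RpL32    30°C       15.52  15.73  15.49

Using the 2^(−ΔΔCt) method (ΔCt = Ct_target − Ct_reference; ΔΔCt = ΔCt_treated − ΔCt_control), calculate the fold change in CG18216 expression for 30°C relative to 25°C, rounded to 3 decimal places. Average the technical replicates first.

Mean Ct: CG18216 25°C 25.640; CG18216 30°C 30.860; RpL32 25°C 15.710; RpL32 30°C 15.580
ΔCt(25°C) = 25.640 − 15.710 = 9.930
ΔCt(30°C) = 30.860 − 15.580 = 15.280
ΔΔCt = 15.280 − 9.930 = 5.350
Fold change = 2^(−5.350) = 0.0245

0.025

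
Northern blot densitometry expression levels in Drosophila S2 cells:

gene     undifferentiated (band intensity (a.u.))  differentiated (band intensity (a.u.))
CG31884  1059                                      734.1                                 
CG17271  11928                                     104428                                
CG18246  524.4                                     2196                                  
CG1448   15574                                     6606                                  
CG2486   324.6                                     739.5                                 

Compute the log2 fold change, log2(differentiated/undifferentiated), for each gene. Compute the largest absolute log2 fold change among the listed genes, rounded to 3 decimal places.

log2(734.1/1059) = -0.529  (CG31884)
log2(104428/11928) = 3.130  (CG17271)
log2(2196/524.4) = 2.066  (CG18246)
log2(6606/15574) = -1.237  (CG1448)
log2(739.5/324.6) = 1.188  (CG2486)
The largest magnitude belongs to CG17271.

3.130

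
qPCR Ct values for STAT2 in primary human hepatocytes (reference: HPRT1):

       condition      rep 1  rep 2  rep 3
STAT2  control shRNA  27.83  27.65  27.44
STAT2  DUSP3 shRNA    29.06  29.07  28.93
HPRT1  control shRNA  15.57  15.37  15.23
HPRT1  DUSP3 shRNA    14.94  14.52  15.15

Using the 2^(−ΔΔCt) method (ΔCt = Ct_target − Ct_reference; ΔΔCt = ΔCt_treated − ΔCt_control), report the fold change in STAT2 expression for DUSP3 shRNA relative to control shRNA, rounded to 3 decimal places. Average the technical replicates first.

Mean Ct: STAT2 control shRNA 27.640; STAT2 DUSP3 shRNA 29.020; HPRT1 control shRNA 15.390; HPRT1 DUSP3 shRNA 14.870
ΔCt(control shRNA) = 27.640 − 15.390 = 12.250
ΔCt(DUSP3 shRNA) = 29.020 − 14.870 = 14.150
ΔΔCt = 14.150 − 12.250 = 1.900
Fold change = 2^(−1.900) = 0.2679

0.268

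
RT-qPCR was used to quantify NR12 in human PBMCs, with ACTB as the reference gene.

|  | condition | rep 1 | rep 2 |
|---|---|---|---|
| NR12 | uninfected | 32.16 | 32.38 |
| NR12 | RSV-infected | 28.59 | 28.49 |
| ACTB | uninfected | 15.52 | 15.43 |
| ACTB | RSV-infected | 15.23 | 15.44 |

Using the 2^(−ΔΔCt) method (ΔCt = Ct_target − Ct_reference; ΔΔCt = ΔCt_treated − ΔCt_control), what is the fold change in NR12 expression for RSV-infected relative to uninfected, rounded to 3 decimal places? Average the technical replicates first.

Mean Ct: NR12 uninfected 32.270; NR12 RSV-infected 28.540; ACTB uninfected 15.475; ACTB RSV-infected 15.335
ΔCt(uninfected) = 32.270 − 15.475 = 16.795
ΔCt(RSV-infected) = 28.540 − 15.335 = 13.205
ΔΔCt = 13.205 − 16.795 = -3.590
Fold change = 2^(−(-3.590)) = 2^3.590 = 12.0420

12.042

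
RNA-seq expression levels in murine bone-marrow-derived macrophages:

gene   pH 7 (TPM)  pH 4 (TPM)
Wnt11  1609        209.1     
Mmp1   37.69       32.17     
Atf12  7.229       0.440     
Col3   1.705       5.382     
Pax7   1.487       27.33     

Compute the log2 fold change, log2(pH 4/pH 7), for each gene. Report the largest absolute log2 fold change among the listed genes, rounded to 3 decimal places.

4.200

log2(209.1/1609) = -2.944  (Wnt11)
log2(32.17/37.69) = -0.228  (Mmp1)
log2(0.440/7.229) = -4.038  (Atf12)
log2(5.382/1.705) = 1.658  (Col3)
log2(27.33/1.487) = 4.200  (Pax7)
The largest magnitude belongs to Pax7.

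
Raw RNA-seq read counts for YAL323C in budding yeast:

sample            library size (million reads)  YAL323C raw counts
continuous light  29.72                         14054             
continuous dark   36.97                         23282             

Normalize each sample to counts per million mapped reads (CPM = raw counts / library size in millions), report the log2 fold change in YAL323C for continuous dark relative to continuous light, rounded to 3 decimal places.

CPM(continuous light) = 14054 / 29.72 = 472.8802
CPM(continuous dark) = 23282 / 36.97 = 629.7539
Fold change = 629.7539 / 472.8802 = 1.33174
log2(1.33174) = 0.4133

0.413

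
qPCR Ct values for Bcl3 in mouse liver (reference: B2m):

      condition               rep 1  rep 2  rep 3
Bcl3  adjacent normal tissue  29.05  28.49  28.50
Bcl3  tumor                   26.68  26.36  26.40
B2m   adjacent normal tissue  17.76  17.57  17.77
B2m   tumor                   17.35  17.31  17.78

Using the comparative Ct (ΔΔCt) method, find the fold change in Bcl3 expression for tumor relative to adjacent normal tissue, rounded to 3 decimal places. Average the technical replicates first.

3.945

Mean Ct: Bcl3 adjacent normal tissue 28.680; Bcl3 tumor 26.480; B2m adjacent normal tissue 17.700; B2m tumor 17.480
ΔCt(adjacent normal tissue) = 28.680 − 17.700 = 10.980
ΔCt(tumor) = 26.480 − 17.480 = 9.000
ΔΔCt = 9.000 − 10.980 = -1.980
Fold change = 2^(−(-1.980)) = 2^1.980 = 3.9449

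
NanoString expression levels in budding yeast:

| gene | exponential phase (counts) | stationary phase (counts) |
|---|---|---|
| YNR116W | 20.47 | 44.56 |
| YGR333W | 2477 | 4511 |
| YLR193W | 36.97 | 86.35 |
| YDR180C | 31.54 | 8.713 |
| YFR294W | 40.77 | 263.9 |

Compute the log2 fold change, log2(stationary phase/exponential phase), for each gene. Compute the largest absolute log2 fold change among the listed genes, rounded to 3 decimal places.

log2(44.56/20.47) = 1.122  (YNR116W)
log2(4511/2477) = 0.865  (YGR333W)
log2(86.35/36.97) = 1.224  (YLR193W)
log2(8.713/31.54) = -1.856  (YDR180C)
log2(263.9/40.77) = 2.694  (YFR294W)
The largest magnitude belongs to YFR294W.

2.694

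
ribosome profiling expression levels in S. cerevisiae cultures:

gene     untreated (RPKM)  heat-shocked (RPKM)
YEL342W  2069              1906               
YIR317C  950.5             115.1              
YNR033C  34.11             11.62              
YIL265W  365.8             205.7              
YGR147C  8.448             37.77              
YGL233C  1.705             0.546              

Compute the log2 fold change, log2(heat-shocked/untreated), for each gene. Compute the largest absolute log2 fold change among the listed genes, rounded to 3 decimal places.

3.046

log2(1906/2069) = -0.118  (YEL342W)
log2(115.1/950.5) = -3.046  (YIR317C)
log2(11.62/34.11) = -1.554  (YNR033C)
log2(205.7/365.8) = -0.831  (YIL265W)
log2(37.77/8.448) = 2.161  (YGR147C)
log2(0.546/1.705) = -1.643  (YGL233C)
The largest magnitude belongs to YIR317C.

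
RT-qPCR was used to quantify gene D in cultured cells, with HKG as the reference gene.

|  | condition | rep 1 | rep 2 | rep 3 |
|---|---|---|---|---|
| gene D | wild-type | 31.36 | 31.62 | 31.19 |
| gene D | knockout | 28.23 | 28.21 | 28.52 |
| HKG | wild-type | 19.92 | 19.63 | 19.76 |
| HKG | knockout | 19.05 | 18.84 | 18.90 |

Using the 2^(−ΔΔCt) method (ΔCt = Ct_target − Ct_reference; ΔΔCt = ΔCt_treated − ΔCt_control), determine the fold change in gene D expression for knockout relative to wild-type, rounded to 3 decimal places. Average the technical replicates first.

4.691

Mean Ct: gene D wild-type 31.390; gene D knockout 28.320; HKG wild-type 19.770; HKG knockout 18.930
ΔCt(wild-type) = 31.390 − 19.770 = 11.620
ΔCt(knockout) = 28.320 − 18.930 = 9.390
ΔΔCt = 9.390 − 11.620 = -2.230
Fold change = 2^(−(-2.230)) = 2^2.230 = 4.6913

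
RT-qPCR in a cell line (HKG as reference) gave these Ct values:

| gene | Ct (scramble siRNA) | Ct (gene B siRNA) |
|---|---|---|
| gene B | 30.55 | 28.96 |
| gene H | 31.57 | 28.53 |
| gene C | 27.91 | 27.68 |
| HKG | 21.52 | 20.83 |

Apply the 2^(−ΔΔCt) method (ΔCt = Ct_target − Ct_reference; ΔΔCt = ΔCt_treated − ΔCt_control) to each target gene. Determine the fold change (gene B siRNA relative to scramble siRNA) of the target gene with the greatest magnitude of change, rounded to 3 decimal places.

gene B: ΔΔCt = (28.96−20.83) − (30.55−21.52) = 8.13 − 9.03 = -0.90; fold change = 2^0.90 = 1.866
gene H: ΔΔCt = (28.53−20.83) − (31.57−21.52) = 7.70 − 10.05 = -2.35; fold change = 2^2.35 = 5.098
gene C: ΔΔCt = (27.68−20.83) − (27.91−21.52) = 6.85 − 6.39 = 0.46; fold change = 2^-0.46 = 0.727
gene H has the largest |ΔΔCt| = 2.35.

5.098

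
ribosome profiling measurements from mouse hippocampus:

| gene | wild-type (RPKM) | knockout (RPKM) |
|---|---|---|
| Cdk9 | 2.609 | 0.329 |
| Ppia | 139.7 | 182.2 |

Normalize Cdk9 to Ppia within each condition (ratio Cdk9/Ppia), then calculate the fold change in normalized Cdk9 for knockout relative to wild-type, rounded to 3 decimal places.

0.097

Cdk9/Ppia (wild-type) = 2.609 / 139.7 = 0.018676
Cdk9/Ppia (knockout) = 0.329 / 182.2 = 0.0018057
Fold change = 0.0018057 / 0.018676 = 0.0967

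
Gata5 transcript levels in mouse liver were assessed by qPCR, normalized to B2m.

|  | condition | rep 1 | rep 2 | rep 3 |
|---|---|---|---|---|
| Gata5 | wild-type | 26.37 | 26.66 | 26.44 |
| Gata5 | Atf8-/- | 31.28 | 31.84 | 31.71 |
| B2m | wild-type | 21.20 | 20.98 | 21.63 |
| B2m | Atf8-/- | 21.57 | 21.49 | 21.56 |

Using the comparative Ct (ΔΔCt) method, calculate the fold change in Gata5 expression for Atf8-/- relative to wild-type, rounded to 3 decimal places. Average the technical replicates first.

Mean Ct: Gata5 wild-type 26.490; Gata5 Atf8-/- 31.610; B2m wild-type 21.270; B2m Atf8-/- 21.540
ΔCt(wild-type) = 26.490 − 21.270 = 5.220
ΔCt(Atf8-/-) = 31.610 − 21.540 = 10.070
ΔΔCt = 10.070 − 5.220 = 4.850
Fold change = 2^(−4.850) = 0.0347

0.035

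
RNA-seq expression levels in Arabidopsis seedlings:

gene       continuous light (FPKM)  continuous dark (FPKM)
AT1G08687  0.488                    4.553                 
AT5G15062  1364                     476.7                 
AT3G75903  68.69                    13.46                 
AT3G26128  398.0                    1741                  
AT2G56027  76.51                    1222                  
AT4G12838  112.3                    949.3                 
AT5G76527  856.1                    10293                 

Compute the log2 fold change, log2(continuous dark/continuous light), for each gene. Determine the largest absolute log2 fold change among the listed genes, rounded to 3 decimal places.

log2(4.553/0.488) = 3.222  (AT1G08687)
log2(476.7/1364) = -1.517  (AT5G15062)
log2(13.46/68.69) = -2.351  (AT3G75903)
log2(1741/398.0) = 2.129  (AT3G26128)
log2(1222/76.51) = 3.997  (AT2G56027)
log2(949.3/112.3) = 3.080  (AT4G12838)
log2(10293/856.1) = 3.588  (AT5G76527)
The largest magnitude belongs to AT2G56027.

3.997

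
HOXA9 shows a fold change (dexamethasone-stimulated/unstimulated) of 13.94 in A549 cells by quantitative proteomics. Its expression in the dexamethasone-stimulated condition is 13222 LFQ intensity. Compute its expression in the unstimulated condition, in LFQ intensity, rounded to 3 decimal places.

948.494

unstimulated expression = 13222 / 13.94 = 948.494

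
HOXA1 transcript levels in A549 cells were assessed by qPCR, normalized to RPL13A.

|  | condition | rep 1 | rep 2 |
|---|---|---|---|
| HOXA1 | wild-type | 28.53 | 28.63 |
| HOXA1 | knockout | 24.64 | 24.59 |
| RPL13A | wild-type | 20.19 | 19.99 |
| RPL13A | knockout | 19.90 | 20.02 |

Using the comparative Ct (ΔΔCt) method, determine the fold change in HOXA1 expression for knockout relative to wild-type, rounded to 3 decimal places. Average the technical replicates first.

14.271

Mean Ct: HOXA1 wild-type 28.580; HOXA1 knockout 24.615; RPL13A wild-type 20.090; RPL13A knockout 19.960
ΔCt(wild-type) = 28.580 − 20.090 = 8.490
ΔCt(knockout) = 24.615 − 19.960 = 4.655
ΔΔCt = 4.655 − 8.490 = -3.835
Fold change = 2^(−(-3.835)) = 2^3.835 = 14.2709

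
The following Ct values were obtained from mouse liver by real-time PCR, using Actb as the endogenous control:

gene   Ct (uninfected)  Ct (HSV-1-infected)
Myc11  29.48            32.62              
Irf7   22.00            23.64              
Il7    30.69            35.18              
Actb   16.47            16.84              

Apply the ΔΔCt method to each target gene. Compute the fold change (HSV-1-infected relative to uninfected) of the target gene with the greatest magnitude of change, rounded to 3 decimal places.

0.058

Myc11: ΔΔCt = (32.62−16.84) − (29.48−16.47) = 15.78 − 13.01 = 2.77; fold change = 2^-2.77 = 0.147
Irf7: ΔΔCt = (23.64−16.84) − (22.00−16.47) = 6.80 − 5.53 = 1.27; fold change = 2^-1.27 = 0.415
Il7: ΔΔCt = (35.18−16.84) − (30.69−16.47) = 18.34 − 14.22 = 4.12; fold change = 2^-4.12 = 0.058
Il7 has the largest |ΔΔCt| = 4.12.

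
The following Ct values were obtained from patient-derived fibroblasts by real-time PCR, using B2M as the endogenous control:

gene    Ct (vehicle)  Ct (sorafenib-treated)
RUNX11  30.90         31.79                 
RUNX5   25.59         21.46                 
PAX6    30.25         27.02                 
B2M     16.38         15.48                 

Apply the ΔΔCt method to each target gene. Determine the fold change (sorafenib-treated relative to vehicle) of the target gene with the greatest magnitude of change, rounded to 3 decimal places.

9.383

RUNX11: ΔΔCt = (31.79−15.48) − (30.90−16.38) = 16.31 − 14.52 = 1.79; fold change = 2^-1.79 = 0.289
RUNX5: ΔΔCt = (21.46−15.48) − (25.59−16.38) = 5.98 − 9.21 = -3.23; fold change = 2^3.23 = 9.383
PAX6: ΔΔCt = (27.02−15.48) − (30.25−16.38) = 11.54 − 13.87 = -2.33; fold change = 2^2.33 = 5.028
RUNX5 has the largest |ΔΔCt| = 3.23.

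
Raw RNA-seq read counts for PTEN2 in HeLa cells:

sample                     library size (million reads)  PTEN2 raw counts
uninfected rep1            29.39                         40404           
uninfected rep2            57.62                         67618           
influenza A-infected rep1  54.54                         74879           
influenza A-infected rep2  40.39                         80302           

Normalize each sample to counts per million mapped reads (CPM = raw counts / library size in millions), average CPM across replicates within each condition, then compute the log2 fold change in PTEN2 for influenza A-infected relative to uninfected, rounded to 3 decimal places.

0.399

CPM(uninfected rep1) = 40404 / 29.39 = 1374.7533
CPM(uninfected rep2) = 67618 / 57.62 = 1173.5161
CPM(influenza A-infected rep1) = 74879 / 54.54 = 1372.9190
CPM(influenza A-infected rep2) = 80302 / 40.39 = 1988.1654
mean CPM(uninfected) = 1274.1347; mean CPM(influenza A-infected) = 1680.5422
Fold change = 1680.5422 / 1274.1347 = 1.31897
log2(1.31897) = 0.3994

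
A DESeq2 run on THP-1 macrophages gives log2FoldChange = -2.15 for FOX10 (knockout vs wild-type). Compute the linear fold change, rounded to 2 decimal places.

Fold change = 2^(-2.15) = 0.225

0.23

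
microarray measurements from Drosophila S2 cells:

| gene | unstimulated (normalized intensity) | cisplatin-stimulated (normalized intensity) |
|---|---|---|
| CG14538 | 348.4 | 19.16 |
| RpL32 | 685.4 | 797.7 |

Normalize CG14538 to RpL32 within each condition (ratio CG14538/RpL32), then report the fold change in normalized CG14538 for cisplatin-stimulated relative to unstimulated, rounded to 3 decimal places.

0.047

CG14538/RpL32 (unstimulated) = 348.4 / 685.4 = 0.50832
CG14538/RpL32 (cisplatin-stimulated) = 19.16 / 797.7 = 0.024019
Fold change = 0.024019 / 0.50832 = 0.0473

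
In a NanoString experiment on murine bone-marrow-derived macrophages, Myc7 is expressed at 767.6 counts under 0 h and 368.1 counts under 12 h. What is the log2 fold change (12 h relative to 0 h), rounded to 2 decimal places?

Fold change = 368.1 / 767.6 = 0.4795
log2(0.4795) = -1.060

-1.06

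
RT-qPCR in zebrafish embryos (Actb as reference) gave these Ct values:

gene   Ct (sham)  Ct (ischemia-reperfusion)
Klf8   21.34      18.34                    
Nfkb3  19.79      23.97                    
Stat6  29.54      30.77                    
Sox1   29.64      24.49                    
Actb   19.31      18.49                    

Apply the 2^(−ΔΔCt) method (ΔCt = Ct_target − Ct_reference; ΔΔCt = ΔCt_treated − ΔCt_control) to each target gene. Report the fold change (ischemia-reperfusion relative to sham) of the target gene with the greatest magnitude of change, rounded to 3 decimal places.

Klf8: ΔΔCt = (18.34−18.49) − (21.34−19.31) = -0.15 − 2.03 = -2.18; fold change = 2^2.18 = 4.532
Nfkb3: ΔΔCt = (23.97−18.49) − (19.79−19.31) = 5.48 − 0.48 = 5.00; fold change = 2^-5.00 = 0.031
Stat6: ΔΔCt = (30.77−18.49) − (29.54−19.31) = 12.28 − 10.23 = 2.05; fold change = 2^-2.05 = 0.241
Sox1: ΔΔCt = (24.49−18.49) − (29.64−19.31) = 6.00 − 10.33 = -4.33; fold change = 2^4.33 = 20.112
Nfkb3 has the largest |ΔΔCt| = 5.00.

0.031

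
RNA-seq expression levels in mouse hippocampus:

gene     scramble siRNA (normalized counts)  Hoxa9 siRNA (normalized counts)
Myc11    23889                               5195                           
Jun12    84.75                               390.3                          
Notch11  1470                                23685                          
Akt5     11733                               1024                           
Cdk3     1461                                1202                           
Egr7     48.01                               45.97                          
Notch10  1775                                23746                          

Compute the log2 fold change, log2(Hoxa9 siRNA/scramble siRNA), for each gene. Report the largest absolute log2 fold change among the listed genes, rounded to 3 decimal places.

log2(5195/23889) = -2.201  (Myc11)
log2(390.3/84.75) = 2.203  (Jun12)
log2(23685/1470) = 4.010  (Notch11)
log2(1024/11733) = -3.518  (Akt5)
log2(1202/1461) = -0.282  (Cdk3)
log2(45.97/48.01) = -0.063  (Egr7)
log2(23746/1775) = 3.742  (Notch10)
The largest magnitude belongs to Notch11.

4.010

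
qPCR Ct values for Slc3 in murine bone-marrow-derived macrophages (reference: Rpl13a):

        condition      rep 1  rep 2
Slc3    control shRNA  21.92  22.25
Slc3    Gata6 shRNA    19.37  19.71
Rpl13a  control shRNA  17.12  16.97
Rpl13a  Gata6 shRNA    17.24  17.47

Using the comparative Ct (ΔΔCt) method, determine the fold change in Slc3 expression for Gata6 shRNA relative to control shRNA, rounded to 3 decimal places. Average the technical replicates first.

7.235

Mean Ct: Slc3 control shRNA 22.085; Slc3 Gata6 shRNA 19.540; Rpl13a control shRNA 17.045; Rpl13a Gata6 shRNA 17.355
ΔCt(control shRNA) = 22.085 − 17.045 = 5.040
ΔCt(Gata6 shRNA) = 19.540 − 17.355 = 2.185
ΔΔCt = 2.185 − 5.040 = -2.855
Fold change = 2^(−(-2.855)) = 2^2.855 = 7.2350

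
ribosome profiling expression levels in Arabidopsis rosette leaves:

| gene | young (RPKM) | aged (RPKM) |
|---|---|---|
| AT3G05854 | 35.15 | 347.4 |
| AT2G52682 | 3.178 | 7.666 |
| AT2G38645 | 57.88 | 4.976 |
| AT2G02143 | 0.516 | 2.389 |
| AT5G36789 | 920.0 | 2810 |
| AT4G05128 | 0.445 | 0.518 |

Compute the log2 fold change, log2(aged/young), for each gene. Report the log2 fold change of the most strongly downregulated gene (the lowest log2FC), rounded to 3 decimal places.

-3.540

log2(347.4/35.15) = 3.305  (AT3G05854)
log2(7.666/3.178) = 1.270  (AT2G52682)
log2(4.976/57.88) = -3.540  (AT2G38645)
log2(2.389/0.516) = 2.211  (AT2G02143)
log2(2810/920.0) = 1.611  (AT5G36789)
log2(0.518/0.445) = 0.219  (AT4G05128)
AT2G38645 is most strongly downregulated.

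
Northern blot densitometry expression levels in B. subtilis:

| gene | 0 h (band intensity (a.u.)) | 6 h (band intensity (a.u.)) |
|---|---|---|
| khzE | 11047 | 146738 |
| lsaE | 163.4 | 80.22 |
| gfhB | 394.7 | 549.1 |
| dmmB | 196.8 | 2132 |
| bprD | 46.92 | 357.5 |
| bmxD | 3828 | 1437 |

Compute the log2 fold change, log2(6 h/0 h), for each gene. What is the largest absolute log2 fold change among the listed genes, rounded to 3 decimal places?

3.732

log2(146738/11047) = 3.732  (khzE)
log2(80.22/163.4) = -1.026  (lsaE)
log2(549.1/394.7) = 0.476  (gfhB)
log2(2132/196.8) = 3.437  (dmmB)
log2(357.5/46.92) = 2.930  (bprD)
log2(1437/3828) = -1.414  (bmxD)
The largest magnitude belongs to khzE.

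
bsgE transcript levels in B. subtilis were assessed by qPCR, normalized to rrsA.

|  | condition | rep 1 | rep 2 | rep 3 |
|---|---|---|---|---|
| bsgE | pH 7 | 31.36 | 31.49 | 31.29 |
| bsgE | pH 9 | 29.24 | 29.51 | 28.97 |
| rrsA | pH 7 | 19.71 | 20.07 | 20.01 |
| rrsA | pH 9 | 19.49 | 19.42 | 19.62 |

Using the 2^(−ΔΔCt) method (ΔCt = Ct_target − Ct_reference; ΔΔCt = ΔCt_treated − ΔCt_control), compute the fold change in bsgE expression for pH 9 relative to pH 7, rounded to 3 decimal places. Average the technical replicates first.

Mean Ct: bsgE pH 7 31.380; bsgE pH 9 29.240; rrsA pH 7 19.930; rrsA pH 9 19.510
ΔCt(pH 7) = 31.380 − 19.930 = 11.450
ΔCt(pH 9) = 29.240 − 19.510 = 9.730
ΔΔCt = 9.730 − 11.450 = -1.720
Fold change = 2^(−(-1.720)) = 2^1.720 = 3.2944

3.294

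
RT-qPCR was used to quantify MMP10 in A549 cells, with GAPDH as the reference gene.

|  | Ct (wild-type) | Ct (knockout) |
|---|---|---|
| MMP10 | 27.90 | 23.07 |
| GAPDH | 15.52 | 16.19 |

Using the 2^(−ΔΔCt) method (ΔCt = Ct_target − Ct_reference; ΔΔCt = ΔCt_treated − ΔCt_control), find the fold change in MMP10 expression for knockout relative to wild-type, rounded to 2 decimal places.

ΔCt(wild-type) = 27.900 − 15.520 = 12.380
ΔCt(knockout) = 23.070 − 16.190 = 6.880
ΔΔCt = 6.880 − 12.380 = -5.500
Fold change = 2^(−(-5.500)) = 2^5.500 = 45.255

45.25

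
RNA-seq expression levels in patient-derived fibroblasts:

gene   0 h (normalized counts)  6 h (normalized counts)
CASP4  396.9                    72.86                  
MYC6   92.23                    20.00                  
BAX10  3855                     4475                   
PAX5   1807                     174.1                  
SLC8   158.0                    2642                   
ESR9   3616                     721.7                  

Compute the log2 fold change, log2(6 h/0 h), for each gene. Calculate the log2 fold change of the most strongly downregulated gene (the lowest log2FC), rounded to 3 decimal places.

-3.376

log2(72.86/396.9) = -2.446  (CASP4)
log2(20.00/92.23) = -2.205  (MYC6)
log2(4475/3855) = 0.215  (BAX10)
log2(174.1/1807) = -3.376  (PAX5)
log2(2642/158.0) = 4.064  (SLC8)
log2(721.7/3616) = -2.325  (ESR9)
PAX5 is most strongly downregulated.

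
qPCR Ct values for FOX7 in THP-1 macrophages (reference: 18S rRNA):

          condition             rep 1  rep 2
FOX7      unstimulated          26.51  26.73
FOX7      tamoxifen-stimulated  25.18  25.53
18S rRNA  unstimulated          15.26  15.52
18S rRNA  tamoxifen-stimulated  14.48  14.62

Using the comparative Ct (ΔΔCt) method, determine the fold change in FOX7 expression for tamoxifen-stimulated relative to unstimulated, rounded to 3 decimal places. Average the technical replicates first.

1.343

Mean Ct: FOX7 unstimulated 26.620; FOX7 tamoxifen-stimulated 25.355; 18S rRNA unstimulated 15.390; 18S rRNA tamoxifen-stimulated 14.550
ΔCt(unstimulated) = 26.620 − 15.390 = 11.230
ΔCt(tamoxifen-stimulated) = 25.355 − 14.550 = 10.805
ΔΔCt = 10.805 − 11.230 = -0.425
Fold change = 2^(−(-0.425)) = 2^0.425 = 1.3426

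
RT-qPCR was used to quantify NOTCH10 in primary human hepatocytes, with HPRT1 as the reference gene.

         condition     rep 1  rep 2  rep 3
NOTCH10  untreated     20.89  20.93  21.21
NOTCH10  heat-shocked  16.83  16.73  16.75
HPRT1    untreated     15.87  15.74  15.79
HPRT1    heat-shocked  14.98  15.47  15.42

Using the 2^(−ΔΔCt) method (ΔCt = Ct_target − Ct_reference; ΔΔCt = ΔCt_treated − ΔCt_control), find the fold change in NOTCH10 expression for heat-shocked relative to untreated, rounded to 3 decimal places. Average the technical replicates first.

13.269

Mean Ct: NOTCH10 untreated 21.010; NOTCH10 heat-shocked 16.770; HPRT1 untreated 15.800; HPRT1 heat-shocked 15.290
ΔCt(untreated) = 21.010 − 15.800 = 5.210
ΔCt(heat-shocked) = 16.770 − 15.290 = 1.480
ΔΔCt = 1.480 − 5.210 = -3.730
Fold change = 2^(−(-3.730)) = 2^3.730 = 13.2691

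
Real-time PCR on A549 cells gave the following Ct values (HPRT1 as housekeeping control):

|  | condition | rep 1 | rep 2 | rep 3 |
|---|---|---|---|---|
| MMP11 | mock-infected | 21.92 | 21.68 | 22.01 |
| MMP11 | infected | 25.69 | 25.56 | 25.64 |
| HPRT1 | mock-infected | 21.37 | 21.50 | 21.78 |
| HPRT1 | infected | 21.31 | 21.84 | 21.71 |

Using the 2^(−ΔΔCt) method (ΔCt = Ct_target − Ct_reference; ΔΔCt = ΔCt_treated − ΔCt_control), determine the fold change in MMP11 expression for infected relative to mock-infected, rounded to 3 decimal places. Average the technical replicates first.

0.077

Mean Ct: MMP11 mock-infected 21.870; MMP11 infected 25.630; HPRT1 mock-infected 21.550; HPRT1 infected 21.620
ΔCt(mock-infected) = 21.870 − 21.550 = 0.320
ΔCt(infected) = 25.630 − 21.620 = 4.010
ΔΔCt = 4.010 − 0.320 = 3.690
Fold change = 2^(−3.690) = 0.0775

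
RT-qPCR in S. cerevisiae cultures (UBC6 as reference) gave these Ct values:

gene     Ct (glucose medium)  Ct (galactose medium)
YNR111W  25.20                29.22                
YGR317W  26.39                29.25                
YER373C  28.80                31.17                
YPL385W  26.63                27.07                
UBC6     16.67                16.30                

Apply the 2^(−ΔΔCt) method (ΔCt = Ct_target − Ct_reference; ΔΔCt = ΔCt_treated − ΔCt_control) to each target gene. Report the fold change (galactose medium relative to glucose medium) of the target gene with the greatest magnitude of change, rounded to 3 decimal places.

YNR111W: ΔΔCt = (29.22−16.30) − (25.20−16.67) = 12.92 − 8.53 = 4.39; fold change = 2^-4.39 = 0.048
YGR317W: ΔΔCt = (29.25−16.30) − (26.39−16.67) = 12.95 − 9.72 = 3.23; fold change = 2^-3.23 = 0.107
YER373C: ΔΔCt = (31.17−16.30) − (28.80−16.67) = 14.87 − 12.13 = 2.74; fold change = 2^-2.74 = 0.150
YPL385W: ΔΔCt = (27.07−16.30) − (26.63−16.67) = 10.77 − 9.96 = 0.81; fold change = 2^-0.81 = 0.570
YNR111W has the largest |ΔΔCt| = 4.39.

0.048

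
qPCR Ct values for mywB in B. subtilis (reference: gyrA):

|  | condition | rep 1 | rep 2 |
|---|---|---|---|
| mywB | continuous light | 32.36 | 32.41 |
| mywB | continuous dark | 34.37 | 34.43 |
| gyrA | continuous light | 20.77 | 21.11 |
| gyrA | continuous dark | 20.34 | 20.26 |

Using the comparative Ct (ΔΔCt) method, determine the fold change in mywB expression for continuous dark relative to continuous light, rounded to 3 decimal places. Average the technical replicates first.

Mean Ct: mywB continuous light 32.385; mywB continuous dark 34.400; gyrA continuous light 20.940; gyrA continuous dark 20.300
ΔCt(continuous light) = 32.385 − 20.940 = 11.445
ΔCt(continuous dark) = 34.400 − 20.300 = 14.100
ΔΔCt = 14.100 − 11.445 = 2.655
Fold change = 2^(−2.655) = 0.1588

0.159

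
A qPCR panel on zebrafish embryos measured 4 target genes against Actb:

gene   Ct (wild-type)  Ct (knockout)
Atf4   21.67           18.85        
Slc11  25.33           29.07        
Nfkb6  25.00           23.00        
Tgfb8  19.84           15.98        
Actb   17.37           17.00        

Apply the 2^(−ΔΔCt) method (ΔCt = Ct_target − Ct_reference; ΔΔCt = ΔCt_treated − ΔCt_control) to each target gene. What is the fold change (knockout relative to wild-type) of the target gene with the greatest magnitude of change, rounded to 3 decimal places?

0.058

Atf4: ΔΔCt = (18.85−17.00) − (21.67−17.37) = 1.85 − 4.30 = -2.45; fold change = 2^2.45 = 5.464
Slc11: ΔΔCt = (29.07−17.00) − (25.33−17.37) = 12.07 − 7.96 = 4.11; fold change = 2^-4.11 = 0.058
Nfkb6: ΔΔCt = (23.00−17.00) − (25.00−17.37) = 6.00 − 7.63 = -1.63; fold change = 2^1.63 = 3.095
Tgfb8: ΔΔCt = (15.98−17.00) − (19.84−17.37) = -1.02 − 2.47 = -3.49; fold change = 2^3.49 = 11.236
Slc11 has the largest |ΔΔCt| = 4.11.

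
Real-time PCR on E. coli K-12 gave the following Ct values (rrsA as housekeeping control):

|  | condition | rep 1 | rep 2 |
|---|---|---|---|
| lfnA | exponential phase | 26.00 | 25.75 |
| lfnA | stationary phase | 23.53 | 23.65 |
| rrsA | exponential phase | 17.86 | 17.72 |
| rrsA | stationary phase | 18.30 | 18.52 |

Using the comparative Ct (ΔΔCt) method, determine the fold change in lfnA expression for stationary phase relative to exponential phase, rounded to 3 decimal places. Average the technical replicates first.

Mean Ct: lfnA exponential phase 25.875; lfnA stationary phase 23.590; rrsA exponential phase 17.790; rrsA stationary phase 18.410
ΔCt(exponential phase) = 25.875 − 17.790 = 8.085
ΔCt(stationary phase) = 23.590 − 18.410 = 5.180
ΔΔCt = 5.180 − 8.085 = -2.905
Fold change = 2^(−(-2.905)) = 2^2.905 = 7.4902

7.490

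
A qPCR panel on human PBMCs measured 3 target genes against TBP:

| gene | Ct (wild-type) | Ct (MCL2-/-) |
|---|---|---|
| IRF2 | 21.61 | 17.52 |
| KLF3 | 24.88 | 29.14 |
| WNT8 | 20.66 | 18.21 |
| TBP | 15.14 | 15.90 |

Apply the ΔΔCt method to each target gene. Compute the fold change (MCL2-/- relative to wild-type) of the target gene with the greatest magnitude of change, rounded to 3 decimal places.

IRF2: ΔΔCt = (17.52−15.90) − (21.61−15.14) = 1.62 − 6.47 = -4.85; fold change = 2^4.85 = 28.840
KLF3: ΔΔCt = (29.14−15.90) − (24.88−15.14) = 13.24 − 9.74 = 3.50; fold change = 2^-3.50 = 0.088
WNT8: ΔΔCt = (18.21−15.90) − (20.66−15.14) = 2.31 − 5.52 = -3.21; fold change = 2^3.21 = 9.254
IRF2 has the largest |ΔΔCt| = 4.85.

28.840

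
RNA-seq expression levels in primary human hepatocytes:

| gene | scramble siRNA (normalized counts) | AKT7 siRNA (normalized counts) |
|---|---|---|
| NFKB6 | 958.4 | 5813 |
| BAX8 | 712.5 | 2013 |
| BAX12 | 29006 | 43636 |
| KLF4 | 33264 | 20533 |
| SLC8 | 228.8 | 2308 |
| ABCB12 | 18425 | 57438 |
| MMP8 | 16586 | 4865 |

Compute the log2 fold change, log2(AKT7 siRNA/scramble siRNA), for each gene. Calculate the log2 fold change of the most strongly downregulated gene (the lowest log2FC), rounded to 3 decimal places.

log2(5813/958.4) = 2.601  (NFKB6)
log2(2013/712.5) = 1.498  (BAX8)
log2(43636/29006) = 0.589  (BAX12)
log2(20533/33264) = -0.696  (KLF4)
log2(2308/228.8) = 3.334  (SLC8)
log2(57438/18425) = 1.640  (ABCB12)
log2(4865/16586) = -1.769  (MMP8)
MMP8 is most strongly downregulated.

-1.769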